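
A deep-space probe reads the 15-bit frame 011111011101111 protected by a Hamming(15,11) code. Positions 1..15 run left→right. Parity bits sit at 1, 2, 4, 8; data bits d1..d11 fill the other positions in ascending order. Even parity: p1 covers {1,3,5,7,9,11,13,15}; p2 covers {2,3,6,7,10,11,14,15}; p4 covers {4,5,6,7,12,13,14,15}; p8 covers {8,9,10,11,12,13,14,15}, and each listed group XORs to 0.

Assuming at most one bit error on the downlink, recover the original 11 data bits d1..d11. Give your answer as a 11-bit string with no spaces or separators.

s1 (pos 1,3,5,7,9,11,13,15): 0⊕1⊕1⊕0⊕1⊕0⊕1⊕1 = 1
s2 (pos 2,3,6,7,10,11,14,15): 1⊕1⊕1⊕0⊕1⊕0⊕1⊕1 = 0
s4 (pos 4,5,6,7,12,13,14,15): 1⊕1⊕1⊕0⊕1⊕1⊕1⊕1 = 1
s8 (pos 8,9,10,11,12,13,14,15): 1⊕1⊕1⊕0⊕1⊕1⊕1⊕1 = 1
Syndrome s8…s1 = 1101 → error at position 13.
Flip position 13: 011111011101111 → 011111011101011
Read data bits from positions 3,5,6,7,9,10,11,12,13,14,15: 11101101011

11101101011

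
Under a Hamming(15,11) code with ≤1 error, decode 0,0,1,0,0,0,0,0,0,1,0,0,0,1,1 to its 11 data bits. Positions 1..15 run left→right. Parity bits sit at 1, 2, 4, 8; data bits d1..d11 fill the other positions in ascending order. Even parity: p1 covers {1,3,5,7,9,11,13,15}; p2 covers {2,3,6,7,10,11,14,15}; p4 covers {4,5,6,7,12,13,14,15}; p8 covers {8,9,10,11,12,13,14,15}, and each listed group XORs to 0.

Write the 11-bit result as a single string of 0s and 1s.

s1 (pos 1,3,5,7,9,11,13,15): 0⊕1⊕0⊕0⊕0⊕0⊕0⊕1 = 0
s2 (pos 2,3,6,7,10,11,14,15): 0⊕1⊕0⊕0⊕1⊕0⊕1⊕1 = 0
s4 (pos 4,5,6,7,12,13,14,15): 0⊕0⊕0⊕0⊕0⊕0⊕1⊕1 = 0
s8 (pos 8,9,10,11,12,13,14,15): 0⊕0⊕1⊕0⊕0⊕0⊕1⊕1 = 1
Syndrome s8…s1 = 1000 → error at position 8.
Flip position 8: 001000000100011 → 001000010100011
Read data bits from positions 3,5,6,7,9,10,11,12,13,14,15: 10000100011

10000100011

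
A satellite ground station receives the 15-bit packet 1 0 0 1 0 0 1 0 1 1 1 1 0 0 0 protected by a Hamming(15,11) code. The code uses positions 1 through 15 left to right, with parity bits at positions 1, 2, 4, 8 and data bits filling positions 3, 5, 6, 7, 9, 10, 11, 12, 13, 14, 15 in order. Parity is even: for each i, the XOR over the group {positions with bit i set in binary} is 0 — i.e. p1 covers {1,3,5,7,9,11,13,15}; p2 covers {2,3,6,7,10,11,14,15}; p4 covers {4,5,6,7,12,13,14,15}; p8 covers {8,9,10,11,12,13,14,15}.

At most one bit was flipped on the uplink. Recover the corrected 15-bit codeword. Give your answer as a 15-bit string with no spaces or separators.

100101101111000

s1 (pos 1,3,5,7,9,11,13,15): 1⊕0⊕0⊕1⊕1⊕1⊕0⊕0 = 0
s2 (pos 2,3,6,7,10,11,14,15): 0⊕0⊕0⊕1⊕1⊕1⊕0⊕0 = 1
s4 (pos 4,5,6,7,12,13,14,15): 1⊕0⊕0⊕1⊕1⊕0⊕0⊕0 = 1
s8 (pos 8,9,10,11,12,13,14,15): 0⊕1⊕1⊕1⊕1⊕0⊕0⊕0 = 0
Syndrome s8…s1 = 0110 → error at position 6.
Flip position 6: 100100101111000 → 100101101111000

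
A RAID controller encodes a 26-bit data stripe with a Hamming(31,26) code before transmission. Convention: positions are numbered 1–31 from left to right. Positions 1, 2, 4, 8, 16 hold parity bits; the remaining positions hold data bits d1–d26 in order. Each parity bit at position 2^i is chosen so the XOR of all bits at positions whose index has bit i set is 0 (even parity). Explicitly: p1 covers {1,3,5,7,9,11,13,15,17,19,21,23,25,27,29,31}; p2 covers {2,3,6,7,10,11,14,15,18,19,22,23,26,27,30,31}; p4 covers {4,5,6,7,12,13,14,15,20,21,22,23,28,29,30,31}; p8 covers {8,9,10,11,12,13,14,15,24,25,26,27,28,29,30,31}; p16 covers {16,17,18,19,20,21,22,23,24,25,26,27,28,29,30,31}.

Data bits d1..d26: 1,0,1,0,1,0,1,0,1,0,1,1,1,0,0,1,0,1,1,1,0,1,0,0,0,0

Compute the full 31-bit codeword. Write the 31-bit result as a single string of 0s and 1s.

0111010110101011110010111010000

Place data at non-parity positions: p1 p2 1 p4 0 1 0 p8 1 0 1 0 1 0 1 p16 1 1 0 0 1 0 1 1 1 0 1 0 0 0 0
p1 (pos 1,3,5,7,9,11,13,15,17,19,21,23,25,27,29,31): XOR of data positions = 1⊕0⊕0⊕1⊕1⊕1⊕1⊕1⊕0⊕1⊕1⊕1⊕1⊕0⊕0 = 0
p2 (pos 2,3,6,7,10,11,14,15,18,19,22,23,26,27,30,31): XOR of data positions = 1⊕1⊕0⊕0⊕1⊕0⊕1⊕1⊕0⊕0⊕1⊕0⊕1⊕0⊕0 = 1
p4 (pos 4,5,6,7,12,13,14,15,20,21,22,23,28,29,30,31): XOR of data positions = 0⊕1⊕0⊕0⊕1⊕0⊕1⊕0⊕1⊕0⊕1⊕0⊕0⊕0⊕0 = 1
p8 (pos 8,9,10,11,12,13,14,15,24,25,26,27,28,29,30,31): XOR of data positions = 1⊕0⊕1⊕0⊕1⊕0⊕1⊕1⊕1⊕0⊕1⊕0⊕0⊕0⊕0 = 1
p16 (pos 16,17,18,19,20,21,22,23,24,25,26,27,28,29,30,31): XOR of data positions = 1⊕1⊕0⊕0⊕1⊕0⊕1⊕1⊕1⊕0⊕1⊕0⊕0⊕0⊕0 = 1
Codeword: 0111010110101011110010111010000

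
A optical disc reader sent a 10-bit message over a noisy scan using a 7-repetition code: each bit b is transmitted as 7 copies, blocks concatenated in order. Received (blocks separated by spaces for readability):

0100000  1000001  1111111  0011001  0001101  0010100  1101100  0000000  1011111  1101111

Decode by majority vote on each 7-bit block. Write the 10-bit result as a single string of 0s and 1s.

Block 1 (0100000): 1 one → 0
Block 2 (1000001): 2 ones → 0
Block 3 (1111111): 7 ones → 1
Block 4 (0011001): 3 ones → 0
Block 5 (0001101): 3 ones → 0
Block 6 (0010100): 2 ones → 0
Block 7 (1101100): 4 ones → 1
Block 8 (0000000): 0 ones → 0
Block 9 (1011111): 6 ones → 1
Block 10 (1101111): 6 ones → 1

0010001011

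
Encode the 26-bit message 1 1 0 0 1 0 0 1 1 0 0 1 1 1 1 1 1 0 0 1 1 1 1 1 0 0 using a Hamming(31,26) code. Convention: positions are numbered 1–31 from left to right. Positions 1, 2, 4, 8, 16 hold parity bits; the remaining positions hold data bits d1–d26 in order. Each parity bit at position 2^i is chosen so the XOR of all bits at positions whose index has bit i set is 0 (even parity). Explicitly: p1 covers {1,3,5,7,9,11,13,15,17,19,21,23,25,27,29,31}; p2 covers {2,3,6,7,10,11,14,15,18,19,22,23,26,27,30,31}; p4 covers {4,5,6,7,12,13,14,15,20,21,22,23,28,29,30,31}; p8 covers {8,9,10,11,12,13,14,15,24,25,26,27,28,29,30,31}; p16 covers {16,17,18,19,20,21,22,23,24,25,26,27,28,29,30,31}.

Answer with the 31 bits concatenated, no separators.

Place data at non-parity positions: p1 p2 1 p4 1 0 0 p8 1 0 0 1 1 0 0 p16 1 1 1 1 1 1 0 0 1 1 1 1 1 0 0
p1 (pos 1,3,5,7,9,11,13,15,17,19,21,23,25,27,29,31): XOR of data positions = 1⊕1⊕0⊕1⊕0⊕1⊕0⊕1⊕1⊕1⊕0⊕1⊕1⊕1⊕0 = 0
p2 (pos 2,3,6,7,10,11,14,15,18,19,22,23,26,27,30,31): XOR of data positions = 1⊕0⊕0⊕0⊕0⊕0⊕0⊕1⊕1⊕1⊕0⊕1⊕1⊕0⊕0 = 0
p4 (pos 4,5,6,7,12,13,14,15,20,21,22,23,28,29,30,31): XOR of data positions = 1⊕0⊕0⊕1⊕1⊕0⊕0⊕1⊕1⊕1⊕0⊕1⊕1⊕0⊕0 = 0
p8 (pos 8,9,10,11,12,13,14,15,24,25,26,27,28,29,30,31): XOR of data positions = 1⊕0⊕0⊕1⊕1⊕0⊕0⊕0⊕1⊕1⊕1⊕1⊕1⊕0⊕0 = 0
p16 (pos 16,17,18,19,20,21,22,23,24,25,26,27,28,29,30,31): XOR of data positions = 1⊕1⊕1⊕1⊕1⊕1⊕0⊕0⊕1⊕1⊕1⊕1⊕1⊕0⊕0 = 1
Codeword: 0010100010011001111111001111100

0010100010011001111111001111100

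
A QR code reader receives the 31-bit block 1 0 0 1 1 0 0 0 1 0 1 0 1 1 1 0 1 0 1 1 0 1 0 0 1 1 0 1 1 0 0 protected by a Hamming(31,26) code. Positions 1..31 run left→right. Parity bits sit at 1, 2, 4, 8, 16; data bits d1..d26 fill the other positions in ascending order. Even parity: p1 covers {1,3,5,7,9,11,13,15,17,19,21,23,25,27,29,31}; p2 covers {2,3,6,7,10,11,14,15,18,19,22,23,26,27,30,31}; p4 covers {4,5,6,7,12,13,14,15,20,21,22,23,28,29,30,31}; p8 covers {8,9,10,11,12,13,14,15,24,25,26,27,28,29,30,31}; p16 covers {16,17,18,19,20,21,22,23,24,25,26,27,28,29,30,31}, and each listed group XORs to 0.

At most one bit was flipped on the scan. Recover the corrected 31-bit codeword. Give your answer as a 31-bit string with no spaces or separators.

s1 (pos 1,3,5,7,9,11,13,15,17,19,21,23,25,27,29,31): 1⊕0⊕1⊕0⊕1⊕1⊕1⊕1⊕1⊕1⊕0⊕0⊕1⊕0⊕1⊕0 = 0
s2 (pos 2,3,6,7,10,11,14,15,18,19,22,23,26,27,30,31): 0⊕0⊕0⊕0⊕0⊕1⊕1⊕1⊕0⊕1⊕1⊕0⊕1⊕0⊕0⊕0 = 0
s4 (pos 4,5,6,7,12,13,14,15,20,21,22,23,28,29,30,31): 1⊕1⊕0⊕0⊕0⊕1⊕1⊕1⊕1⊕0⊕1⊕0⊕1⊕1⊕0⊕0 = 1
s8 (pos 8,9,10,11,12,13,14,15,24,25,26,27,28,29,30,31): 0⊕1⊕0⊕1⊕0⊕1⊕1⊕1⊕0⊕1⊕1⊕0⊕1⊕1⊕0⊕0 = 1
s16 (pos 16,17,18,19,20,21,22,23,24,25,26,27,28,29,30,31): 0⊕1⊕0⊕1⊕1⊕0⊕1⊕0⊕0⊕1⊕1⊕0⊕1⊕1⊕0⊕0 = 0
Syndrome s16…s1 = 01100 → error at position 12.
Flip position 12: 1001100010101110101101001101100 → 1001100010111110101101001101100

1001100010111110101101001101100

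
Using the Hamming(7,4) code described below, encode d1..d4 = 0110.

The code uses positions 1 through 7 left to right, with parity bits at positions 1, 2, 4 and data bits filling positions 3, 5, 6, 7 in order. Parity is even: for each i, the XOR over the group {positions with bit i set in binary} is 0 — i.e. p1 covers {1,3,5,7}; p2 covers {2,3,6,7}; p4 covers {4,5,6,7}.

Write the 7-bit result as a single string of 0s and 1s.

Place data at non-parity positions: p1 p2 0 p4 1 1 0
p1 (pos 1,3,5,7): XOR of data positions = 0⊕1⊕0 = 1
p2 (pos 2,3,6,7): XOR of data positions = 0⊕1⊕0 = 1
p4 (pos 4,5,6,7): XOR of data positions = 1⊕1⊕0 = 0
Codeword: 1100110

1100110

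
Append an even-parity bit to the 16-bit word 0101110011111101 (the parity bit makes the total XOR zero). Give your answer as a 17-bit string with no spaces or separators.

XOR of the 16 data bits: 0⊕1⊕0⊕1⊕1⊕1⊕0⊕0⊕1⊕1⊕1⊕1⊕1⊕1⊕0⊕1 = 1
Parity bit = 1 (so all 17 bits XOR to 0).

01011100111111011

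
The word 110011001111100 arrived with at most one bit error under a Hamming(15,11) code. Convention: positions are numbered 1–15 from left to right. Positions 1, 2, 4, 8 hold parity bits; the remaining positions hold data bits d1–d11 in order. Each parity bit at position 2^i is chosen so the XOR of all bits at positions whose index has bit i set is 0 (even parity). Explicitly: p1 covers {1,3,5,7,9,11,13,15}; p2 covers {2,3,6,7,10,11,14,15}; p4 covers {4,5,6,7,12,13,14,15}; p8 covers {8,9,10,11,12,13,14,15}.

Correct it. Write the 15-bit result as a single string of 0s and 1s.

s1 (pos 1,3,5,7,9,11,13,15): 1⊕0⊕1⊕0⊕1⊕1⊕1⊕0 = 1
s2 (pos 2,3,6,7,10,11,14,15): 1⊕0⊕1⊕0⊕1⊕1⊕0⊕0 = 0
s4 (pos 4,5,6,7,12,13,14,15): 0⊕1⊕1⊕0⊕1⊕1⊕0⊕0 = 0
s8 (pos 8,9,10,11,12,13,14,15): 0⊕1⊕1⊕1⊕1⊕1⊕0⊕0 = 1
Syndrome s8…s1 = 1001 → error at position 9.
Flip position 9: 110011001111100 → 110011000111100

110011000111100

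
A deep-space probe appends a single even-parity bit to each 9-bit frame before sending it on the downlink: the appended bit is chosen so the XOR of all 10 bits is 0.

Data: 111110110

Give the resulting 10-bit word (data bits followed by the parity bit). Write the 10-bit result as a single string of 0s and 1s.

XOR of the 9 data bits: 1⊕1⊕1⊕1⊕1⊕0⊕1⊕1⊕0 = 1
Parity bit = 1 (so all 10 bits XOR to 0).

1111101101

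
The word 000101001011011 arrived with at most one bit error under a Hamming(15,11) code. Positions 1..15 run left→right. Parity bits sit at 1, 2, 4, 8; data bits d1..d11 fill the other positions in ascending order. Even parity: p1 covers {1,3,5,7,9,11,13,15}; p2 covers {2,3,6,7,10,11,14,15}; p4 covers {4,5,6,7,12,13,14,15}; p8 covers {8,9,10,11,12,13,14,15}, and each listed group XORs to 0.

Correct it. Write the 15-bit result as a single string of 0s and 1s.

s1 (pos 1,3,5,7,9,11,13,15): 0⊕0⊕0⊕0⊕1⊕1⊕0⊕1 = 1
s2 (pos 2,3,6,7,10,11,14,15): 0⊕0⊕1⊕0⊕0⊕1⊕1⊕1 = 0
s4 (pos 4,5,6,7,12,13,14,15): 1⊕0⊕1⊕0⊕1⊕0⊕1⊕1 = 1
s8 (pos 8,9,10,11,12,13,14,15): 0⊕1⊕0⊕1⊕1⊕0⊕1⊕1 = 1
Syndrome s8…s1 = 1101 → error at position 13.
Flip position 13: 000101001011011 → 000101001011111

000101001011111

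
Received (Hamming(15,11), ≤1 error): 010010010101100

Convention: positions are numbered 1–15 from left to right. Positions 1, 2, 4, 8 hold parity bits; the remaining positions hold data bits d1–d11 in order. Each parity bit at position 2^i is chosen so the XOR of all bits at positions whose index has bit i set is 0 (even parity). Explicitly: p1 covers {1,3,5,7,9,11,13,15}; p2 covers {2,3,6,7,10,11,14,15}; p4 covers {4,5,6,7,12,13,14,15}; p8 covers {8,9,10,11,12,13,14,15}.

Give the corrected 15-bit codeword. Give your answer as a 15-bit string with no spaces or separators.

s1 (pos 1,3,5,7,9,11,13,15): 0⊕0⊕1⊕0⊕0⊕0⊕1⊕0 = 0
s2 (pos 2,3,6,7,10,11,14,15): 1⊕0⊕0⊕0⊕1⊕0⊕0⊕0 = 0
s4 (pos 4,5,6,7,12,13,14,15): 0⊕1⊕0⊕0⊕1⊕1⊕0⊕0 = 1
s8 (pos 8,9,10,11,12,13,14,15): 1⊕0⊕1⊕0⊕1⊕1⊕0⊕0 = 0
Syndrome s8…s1 = 0100 → error at position 4.
Flip position 4: 010010010101100 → 010110010101100

010110010101100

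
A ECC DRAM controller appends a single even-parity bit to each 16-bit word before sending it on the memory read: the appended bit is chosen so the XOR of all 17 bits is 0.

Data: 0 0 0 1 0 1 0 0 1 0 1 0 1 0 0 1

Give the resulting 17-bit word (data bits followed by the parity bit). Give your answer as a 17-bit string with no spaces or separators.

00010100101010010

XOR of the 16 data bits: 0⊕0⊕0⊕1⊕0⊕1⊕0⊕0⊕1⊕0⊕1⊕0⊕1⊕0⊕0⊕1 = 0
Parity bit = 0 (so all 17 bits XOR to 0).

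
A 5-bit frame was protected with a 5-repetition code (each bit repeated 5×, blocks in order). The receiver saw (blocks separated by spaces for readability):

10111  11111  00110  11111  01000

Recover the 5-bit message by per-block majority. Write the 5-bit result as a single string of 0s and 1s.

Block 1 (10111): 4 ones → 1
Block 2 (11111): 5 ones → 1
Block 3 (00110): 2 ones → 0
Block 4 (11111): 5 ones → 1
Block 5 (01000): 1 one → 0

11010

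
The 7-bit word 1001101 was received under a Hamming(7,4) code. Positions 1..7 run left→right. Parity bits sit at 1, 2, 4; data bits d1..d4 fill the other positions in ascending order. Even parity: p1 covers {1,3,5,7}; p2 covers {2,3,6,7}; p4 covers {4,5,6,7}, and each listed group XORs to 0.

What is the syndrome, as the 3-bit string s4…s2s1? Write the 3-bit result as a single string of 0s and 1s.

s1 (pos 1,3,5,7): 1⊕0⊕1⊕1 = 1
s2 (pos 2,3,6,7): 0⊕0⊕0⊕1 = 1
s4 (pos 4,5,6,7): 1⊕1⊕0⊕1 = 1
Syndrome s4…s1 = 111 → error at position 7.

111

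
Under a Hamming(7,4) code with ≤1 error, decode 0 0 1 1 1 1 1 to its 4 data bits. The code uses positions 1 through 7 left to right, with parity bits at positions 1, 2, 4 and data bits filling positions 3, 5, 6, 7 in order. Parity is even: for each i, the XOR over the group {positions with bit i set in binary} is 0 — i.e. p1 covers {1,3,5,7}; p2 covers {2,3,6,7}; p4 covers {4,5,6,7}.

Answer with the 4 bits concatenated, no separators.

s1 (pos 1,3,5,7): 0⊕1⊕1⊕1 = 1
s2 (pos 2,3,6,7): 0⊕1⊕1⊕1 = 1
s4 (pos 4,5,6,7): 1⊕1⊕1⊕1 = 0
Syndrome s4…s1 = 011 → error at position 3.
Flip position 3: 0011111 → 0001111
Read data bits from positions 3,5,6,7: 0111

0111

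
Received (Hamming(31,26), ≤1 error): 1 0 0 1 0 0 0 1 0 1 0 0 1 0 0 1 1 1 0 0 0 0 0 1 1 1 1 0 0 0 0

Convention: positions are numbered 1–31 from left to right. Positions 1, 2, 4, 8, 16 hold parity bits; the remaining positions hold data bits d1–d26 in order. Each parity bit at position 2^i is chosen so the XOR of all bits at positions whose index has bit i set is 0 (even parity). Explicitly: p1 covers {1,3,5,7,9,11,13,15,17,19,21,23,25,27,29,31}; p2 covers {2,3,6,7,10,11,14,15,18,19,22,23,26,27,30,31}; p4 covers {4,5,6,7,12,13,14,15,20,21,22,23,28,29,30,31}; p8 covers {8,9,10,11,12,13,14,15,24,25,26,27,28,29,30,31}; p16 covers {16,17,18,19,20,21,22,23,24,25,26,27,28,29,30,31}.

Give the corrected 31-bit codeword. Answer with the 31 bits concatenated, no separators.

1001000101001001110000010110000

s1 (pos 1,3,5,7,9,11,13,15,17,19,21,23,25,27,29,31): 1⊕0⊕0⊕0⊕0⊕0⊕1⊕0⊕1⊕0⊕0⊕0⊕1⊕1⊕0⊕0 = 1
s2 (pos 2,3,6,7,10,11,14,15,18,19,22,23,26,27,30,31): 0⊕0⊕0⊕0⊕1⊕0⊕0⊕0⊕1⊕0⊕0⊕0⊕1⊕1⊕0⊕0 = 0
s4 (pos 4,5,6,7,12,13,14,15,20,21,22,23,28,29,30,31): 1⊕0⊕0⊕0⊕0⊕1⊕0⊕0⊕0⊕0⊕0⊕0⊕0⊕0⊕0⊕0 = 0
s8 (pos 8,9,10,11,12,13,14,15,24,25,26,27,28,29,30,31): 1⊕0⊕1⊕0⊕0⊕1⊕0⊕0⊕1⊕1⊕1⊕1⊕0⊕0⊕0⊕0 = 1
s16 (pos 16,17,18,19,20,21,22,23,24,25,26,27,28,29,30,31): 1⊕1⊕1⊕0⊕0⊕0⊕0⊕0⊕1⊕1⊕1⊕1⊕0⊕0⊕0⊕0 = 1
Syndrome s16…s1 = 11001 → error at position 25.
Flip position 25: 1001000101001001110000011110000 → 1001000101001001110000010110000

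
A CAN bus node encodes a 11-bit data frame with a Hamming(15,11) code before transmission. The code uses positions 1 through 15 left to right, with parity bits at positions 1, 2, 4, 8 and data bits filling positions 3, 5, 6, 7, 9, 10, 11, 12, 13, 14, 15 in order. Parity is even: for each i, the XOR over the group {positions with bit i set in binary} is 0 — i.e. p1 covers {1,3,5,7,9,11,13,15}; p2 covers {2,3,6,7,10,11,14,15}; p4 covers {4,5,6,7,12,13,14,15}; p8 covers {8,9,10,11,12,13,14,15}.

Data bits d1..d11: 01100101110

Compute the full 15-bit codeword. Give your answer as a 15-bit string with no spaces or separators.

010111000101110

Place data at non-parity positions: p1 p2 0 p4 1 1 0 p8 0 1 0 1 1 1 0
p1 (pos 1,3,5,7,9,11,13,15): XOR of data positions = 0⊕1⊕0⊕0⊕0⊕1⊕0 = 0
p2 (pos 2,3,6,7,10,11,14,15): XOR of data positions = 0⊕1⊕0⊕1⊕0⊕1⊕0 = 1
p4 (pos 4,5,6,7,12,13,14,15): XOR of data positions = 1⊕1⊕0⊕1⊕1⊕1⊕0 = 1
p8 (pos 8,9,10,11,12,13,14,15): XOR of data positions = 0⊕1⊕0⊕1⊕1⊕1⊕0 = 0
Codeword: 010111000101110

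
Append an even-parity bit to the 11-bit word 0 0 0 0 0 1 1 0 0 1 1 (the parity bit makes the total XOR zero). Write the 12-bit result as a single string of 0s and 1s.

XOR of the 11 data bits: 0⊕0⊕0⊕0⊕0⊕1⊕1⊕0⊕0⊕1⊕1 = 0
Parity bit = 0 (so all 12 bits XOR to 0).

000001100110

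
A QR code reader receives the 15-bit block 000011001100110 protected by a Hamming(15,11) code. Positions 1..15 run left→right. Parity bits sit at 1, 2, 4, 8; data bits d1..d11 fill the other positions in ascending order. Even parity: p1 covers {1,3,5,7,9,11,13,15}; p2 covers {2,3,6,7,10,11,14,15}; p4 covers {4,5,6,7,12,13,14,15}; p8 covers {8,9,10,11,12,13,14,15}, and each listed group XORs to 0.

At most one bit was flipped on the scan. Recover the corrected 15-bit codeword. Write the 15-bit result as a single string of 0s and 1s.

001011001100110

s1 (pos 1,3,5,7,9,11,13,15): 0⊕0⊕1⊕0⊕1⊕0⊕1⊕0 = 1
s2 (pos 2,3,6,7,10,11,14,15): 0⊕0⊕1⊕0⊕1⊕0⊕1⊕0 = 1
s4 (pos 4,5,6,7,12,13,14,15): 0⊕1⊕1⊕0⊕0⊕1⊕1⊕0 = 0
s8 (pos 8,9,10,11,12,13,14,15): 0⊕1⊕1⊕0⊕0⊕1⊕1⊕0 = 0
Syndrome s8…s1 = 0011 → error at position 3.
Flip position 3: 000011001100110 → 001011001100110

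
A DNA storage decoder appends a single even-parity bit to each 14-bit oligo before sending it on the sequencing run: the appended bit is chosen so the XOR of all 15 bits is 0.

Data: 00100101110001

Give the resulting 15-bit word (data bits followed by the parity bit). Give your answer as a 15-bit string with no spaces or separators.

001001011100010

XOR of the 14 data bits: 0⊕0⊕1⊕0⊕0⊕1⊕0⊕1⊕1⊕1⊕0⊕0⊕0⊕1 = 0
Parity bit = 0 (so all 15 bits XOR to 0).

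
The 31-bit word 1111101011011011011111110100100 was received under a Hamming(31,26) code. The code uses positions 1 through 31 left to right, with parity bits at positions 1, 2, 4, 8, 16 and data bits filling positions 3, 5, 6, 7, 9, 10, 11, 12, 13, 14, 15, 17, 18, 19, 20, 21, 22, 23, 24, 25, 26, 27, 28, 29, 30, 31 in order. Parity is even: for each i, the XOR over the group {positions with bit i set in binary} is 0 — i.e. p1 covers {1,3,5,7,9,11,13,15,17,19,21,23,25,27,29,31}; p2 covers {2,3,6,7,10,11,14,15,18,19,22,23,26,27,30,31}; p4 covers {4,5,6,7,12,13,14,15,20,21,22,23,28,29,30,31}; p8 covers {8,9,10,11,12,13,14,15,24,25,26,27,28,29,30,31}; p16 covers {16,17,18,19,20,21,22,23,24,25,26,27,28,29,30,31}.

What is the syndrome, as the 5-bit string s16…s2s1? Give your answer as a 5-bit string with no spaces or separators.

00101

s1 (pos 1,3,5,7,9,11,13,15,17,19,21,23,25,27,29,31): 1⊕1⊕1⊕1⊕1⊕0⊕1⊕1⊕0⊕1⊕1⊕1⊕0⊕0⊕1⊕0 = 1
s2 (pos 2,3,6,7,10,11,14,15,18,19,22,23,26,27,30,31): 1⊕1⊕0⊕1⊕1⊕0⊕0⊕1⊕1⊕1⊕1⊕1⊕1⊕0⊕0⊕0 = 0
s4 (pos 4,5,6,7,12,13,14,15,20,21,22,23,28,29,30,31): 1⊕1⊕0⊕1⊕1⊕1⊕0⊕1⊕1⊕1⊕1⊕1⊕0⊕1⊕0⊕0 = 1
s8 (pos 8,9,10,11,12,13,14,15,24,25,26,27,28,29,30,31): 0⊕1⊕1⊕0⊕1⊕1⊕0⊕1⊕1⊕0⊕1⊕0⊕0⊕1⊕0⊕0 = 0
s16 (pos 16,17,18,19,20,21,22,23,24,25,26,27,28,29,30,31): 1⊕0⊕1⊕1⊕1⊕1⊕1⊕1⊕1⊕0⊕1⊕0⊕0⊕1⊕0⊕0 = 0
Syndrome s16…s1 = 00101 → error at position 5.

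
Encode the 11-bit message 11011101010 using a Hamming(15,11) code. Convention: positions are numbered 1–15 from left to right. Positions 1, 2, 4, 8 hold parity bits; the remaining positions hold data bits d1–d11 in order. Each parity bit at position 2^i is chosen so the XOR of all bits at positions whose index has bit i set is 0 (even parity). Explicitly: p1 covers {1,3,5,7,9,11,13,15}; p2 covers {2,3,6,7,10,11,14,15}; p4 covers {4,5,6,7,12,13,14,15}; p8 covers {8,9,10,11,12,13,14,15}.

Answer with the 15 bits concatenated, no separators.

Place data at non-parity positions: p1 p2 1 p4 1 0 1 p8 1 1 0 1 0 1 0
p1 (pos 1,3,5,7,9,11,13,15): XOR of data positions = 1⊕1⊕1⊕1⊕0⊕0⊕0 = 0
p2 (pos 2,3,6,7,10,11,14,15): XOR of data positions = 1⊕0⊕1⊕1⊕0⊕1⊕0 = 0
p4 (pos 4,5,6,7,12,13,14,15): XOR of data positions = 1⊕0⊕1⊕1⊕0⊕1⊕0 = 0
p8 (pos 8,9,10,11,12,13,14,15): XOR of data positions = 1⊕1⊕0⊕1⊕0⊕1⊕0 = 0
Codeword: 001010101101010

001010101101010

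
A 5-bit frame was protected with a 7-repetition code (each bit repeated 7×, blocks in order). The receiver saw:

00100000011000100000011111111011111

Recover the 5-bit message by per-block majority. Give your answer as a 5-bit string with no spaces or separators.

00011

Block 1 (0010000): 1 one → 0
Block 2 (0011000): 2 ones → 0
Block 3 (1000000): 1 one → 0
Block 4 (1111111): 7 ones → 1
Block 5 (1011111): 6 ones → 1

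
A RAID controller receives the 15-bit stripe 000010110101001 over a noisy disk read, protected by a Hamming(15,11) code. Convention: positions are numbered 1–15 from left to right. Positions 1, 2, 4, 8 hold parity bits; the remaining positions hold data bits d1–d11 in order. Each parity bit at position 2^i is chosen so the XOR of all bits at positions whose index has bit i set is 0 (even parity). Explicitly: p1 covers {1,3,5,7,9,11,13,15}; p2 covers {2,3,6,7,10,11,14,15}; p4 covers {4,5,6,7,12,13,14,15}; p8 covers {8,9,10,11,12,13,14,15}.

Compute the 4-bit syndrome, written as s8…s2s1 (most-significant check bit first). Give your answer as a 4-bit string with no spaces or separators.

s1 (pos 1,3,5,7,9,11,13,15): 0⊕0⊕1⊕1⊕0⊕0⊕0⊕1 = 1
s2 (pos 2,3,6,7,10,11,14,15): 0⊕0⊕0⊕1⊕1⊕0⊕0⊕1 = 1
s4 (pos 4,5,6,7,12,13,14,15): 0⊕1⊕0⊕1⊕1⊕0⊕0⊕1 = 0
s8 (pos 8,9,10,11,12,13,14,15): 1⊕0⊕1⊕0⊕1⊕0⊕0⊕1 = 0
Syndrome s8…s1 = 0011 → error at position 3.

0011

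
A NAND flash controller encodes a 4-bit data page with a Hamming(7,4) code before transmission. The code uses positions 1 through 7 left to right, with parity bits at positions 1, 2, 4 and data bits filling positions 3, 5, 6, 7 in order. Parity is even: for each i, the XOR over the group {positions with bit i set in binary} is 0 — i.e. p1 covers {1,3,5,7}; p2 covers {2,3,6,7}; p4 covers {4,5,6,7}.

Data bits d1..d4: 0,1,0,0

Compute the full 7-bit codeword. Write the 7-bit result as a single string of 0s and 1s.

Place data at non-parity positions: p1 p2 0 p4 1 0 0
p1 (pos 1,3,5,7): XOR of data positions = 0⊕1⊕0 = 1
p2 (pos 2,3,6,7): XOR of data positions = 0⊕0⊕0 = 0
p4 (pos 4,5,6,7): XOR of data positions = 1⊕0⊕0 = 1
Codeword: 1001100

1001100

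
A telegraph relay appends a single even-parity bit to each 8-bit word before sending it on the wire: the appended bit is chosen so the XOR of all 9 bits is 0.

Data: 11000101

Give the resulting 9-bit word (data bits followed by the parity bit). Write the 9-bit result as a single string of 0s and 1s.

XOR of the 8 data bits: 1⊕1⊕0⊕0⊕0⊕1⊕0⊕1 = 0
Parity bit = 0 (so all 9 bits XOR to 0).

110001010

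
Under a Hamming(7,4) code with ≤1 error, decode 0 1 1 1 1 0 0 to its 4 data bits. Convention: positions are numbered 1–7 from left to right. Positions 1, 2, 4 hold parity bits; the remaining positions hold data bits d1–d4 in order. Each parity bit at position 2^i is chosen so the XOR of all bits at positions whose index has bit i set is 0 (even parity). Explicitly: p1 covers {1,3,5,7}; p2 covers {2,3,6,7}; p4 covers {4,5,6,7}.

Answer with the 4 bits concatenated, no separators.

s1 (pos 1,3,5,7): 0⊕1⊕1⊕0 = 0
s2 (pos 2,3,6,7): 1⊕1⊕0⊕0 = 0
s4 (pos 4,5,6,7): 1⊕1⊕0⊕0 = 0
Syndrome s4…s1 = 000 → no error.
Read data bits from positions 3,5,6,7: 1100

1100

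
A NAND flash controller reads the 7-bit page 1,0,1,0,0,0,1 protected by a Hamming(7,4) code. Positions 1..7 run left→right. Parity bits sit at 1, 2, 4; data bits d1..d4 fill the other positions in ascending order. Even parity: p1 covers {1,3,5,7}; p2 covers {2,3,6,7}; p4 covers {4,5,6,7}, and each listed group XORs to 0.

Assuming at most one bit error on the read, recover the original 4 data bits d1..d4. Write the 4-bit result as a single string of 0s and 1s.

1101

s1 (pos 1,3,5,7): 1⊕1⊕0⊕1 = 1
s2 (pos 2,3,6,7): 0⊕1⊕0⊕1 = 0
s4 (pos 4,5,6,7): 0⊕0⊕0⊕1 = 1
Syndrome s4…s1 = 101 → error at position 5.
Flip position 5: 1010001 → 1010101
Read data bits from positions 3,5,6,7: 1101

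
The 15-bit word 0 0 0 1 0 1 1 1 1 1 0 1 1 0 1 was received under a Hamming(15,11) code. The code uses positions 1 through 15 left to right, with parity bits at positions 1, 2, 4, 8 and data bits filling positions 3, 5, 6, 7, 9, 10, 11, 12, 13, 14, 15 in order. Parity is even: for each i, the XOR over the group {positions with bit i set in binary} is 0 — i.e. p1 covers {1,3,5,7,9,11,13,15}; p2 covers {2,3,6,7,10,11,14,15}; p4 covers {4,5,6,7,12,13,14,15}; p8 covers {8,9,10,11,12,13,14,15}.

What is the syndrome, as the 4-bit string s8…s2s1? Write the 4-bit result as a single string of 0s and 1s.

0000

s1 (pos 1,3,5,7,9,11,13,15): 0⊕0⊕0⊕1⊕1⊕0⊕1⊕1 = 0
s2 (pos 2,3,6,7,10,11,14,15): 0⊕0⊕1⊕1⊕1⊕0⊕0⊕1 = 0
s4 (pos 4,5,6,7,12,13,14,15): 1⊕0⊕1⊕1⊕1⊕1⊕0⊕1 = 0
s8 (pos 8,9,10,11,12,13,14,15): 1⊕1⊕1⊕0⊕1⊕1⊕0⊕1 = 0
Syndrome s8…s1 = 0000 → no error.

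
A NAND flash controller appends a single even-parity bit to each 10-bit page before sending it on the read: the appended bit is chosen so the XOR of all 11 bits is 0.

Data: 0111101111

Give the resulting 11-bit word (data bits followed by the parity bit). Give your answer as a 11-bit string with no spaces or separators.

XOR of the 10 data bits: 0⊕1⊕1⊕1⊕1⊕0⊕1⊕1⊕1⊕1 = 0
Parity bit = 0 (so all 11 bits XOR to 0).

01111011110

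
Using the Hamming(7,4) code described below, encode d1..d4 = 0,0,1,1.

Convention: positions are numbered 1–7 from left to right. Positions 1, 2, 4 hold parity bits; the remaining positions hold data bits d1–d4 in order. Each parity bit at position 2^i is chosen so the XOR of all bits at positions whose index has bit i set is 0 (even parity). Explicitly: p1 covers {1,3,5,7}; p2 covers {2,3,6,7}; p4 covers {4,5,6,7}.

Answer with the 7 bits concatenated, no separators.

Place data at non-parity positions: p1 p2 0 p4 0 1 1
p1 (pos 1,3,5,7): XOR of data positions = 0⊕0⊕1 = 1
p2 (pos 2,3,6,7): XOR of data positions = 0⊕1⊕1 = 0
p4 (pos 4,5,6,7): XOR of data positions = 0⊕1⊕1 = 0
Codeword: 1000011

1000011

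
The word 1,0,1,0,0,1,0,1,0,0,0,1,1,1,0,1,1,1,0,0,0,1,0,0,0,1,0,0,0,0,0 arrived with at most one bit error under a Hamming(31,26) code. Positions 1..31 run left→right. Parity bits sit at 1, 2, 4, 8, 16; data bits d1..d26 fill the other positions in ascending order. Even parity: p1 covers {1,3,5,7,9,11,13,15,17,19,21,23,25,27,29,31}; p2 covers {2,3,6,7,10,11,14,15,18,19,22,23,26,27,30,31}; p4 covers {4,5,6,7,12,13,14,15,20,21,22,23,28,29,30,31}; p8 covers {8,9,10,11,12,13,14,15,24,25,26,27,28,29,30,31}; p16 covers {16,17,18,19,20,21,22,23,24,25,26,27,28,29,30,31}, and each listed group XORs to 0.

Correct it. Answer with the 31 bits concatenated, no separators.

s1 (pos 1,3,5,7,9,11,13,15,17,19,21,23,25,27,29,31): 1⊕1⊕0⊕0⊕0⊕0⊕1⊕0⊕1⊕0⊕0⊕0⊕0⊕0⊕0⊕0 = 0
s2 (pos 2,3,6,7,10,11,14,15,18,19,22,23,26,27,30,31): 0⊕1⊕1⊕0⊕0⊕0⊕1⊕0⊕1⊕0⊕1⊕0⊕1⊕0⊕0⊕0 = 0
s4 (pos 4,5,6,7,12,13,14,15,20,21,22,23,28,29,30,31): 0⊕0⊕1⊕0⊕1⊕1⊕1⊕0⊕0⊕0⊕1⊕0⊕0⊕0⊕0⊕0 = 1
s8 (pos 8,9,10,11,12,13,14,15,24,25,26,27,28,29,30,31): 1⊕0⊕0⊕0⊕1⊕1⊕1⊕0⊕0⊕0⊕1⊕0⊕0⊕0⊕0⊕0 = 1
s16 (pos 16,17,18,19,20,21,22,23,24,25,26,27,28,29,30,31): 1⊕1⊕1⊕0⊕0⊕0⊕1⊕0⊕0⊕0⊕1⊕0⊕0⊕0⊕0⊕0 = 1
Syndrome s16…s1 = 11100 → error at position 28.
Flip position 28: 1010010100011101110001000100000 → 1010010100011101110001000101000

1010010100011101110001000101000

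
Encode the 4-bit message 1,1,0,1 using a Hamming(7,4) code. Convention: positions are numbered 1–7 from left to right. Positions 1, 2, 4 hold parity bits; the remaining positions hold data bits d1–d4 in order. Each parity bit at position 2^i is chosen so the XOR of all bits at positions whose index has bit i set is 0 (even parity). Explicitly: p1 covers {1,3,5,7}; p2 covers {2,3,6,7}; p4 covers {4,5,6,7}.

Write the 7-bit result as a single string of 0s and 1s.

1010101

Place data at non-parity positions: p1 p2 1 p4 1 0 1
p1 (pos 1,3,5,7): XOR of data positions = 1⊕1⊕1 = 1
p2 (pos 2,3,6,7): XOR of data positions = 1⊕0⊕1 = 0
p4 (pos 4,5,6,7): XOR of data positions = 1⊕0⊕1 = 0
Codeword: 1010101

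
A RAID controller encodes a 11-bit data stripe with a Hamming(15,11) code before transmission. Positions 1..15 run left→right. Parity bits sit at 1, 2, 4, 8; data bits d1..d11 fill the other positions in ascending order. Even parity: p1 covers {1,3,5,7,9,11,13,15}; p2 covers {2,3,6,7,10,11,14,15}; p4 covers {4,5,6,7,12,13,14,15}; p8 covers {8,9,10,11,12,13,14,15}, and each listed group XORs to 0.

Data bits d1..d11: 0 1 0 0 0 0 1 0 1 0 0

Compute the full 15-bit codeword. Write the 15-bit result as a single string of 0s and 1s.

Place data at non-parity positions: p1 p2 0 p4 1 0 0 p8 0 0 1 0 1 0 0
p1 (pos 1,3,5,7,9,11,13,15): XOR of data positions = 0⊕1⊕0⊕0⊕1⊕1⊕0 = 1
p2 (pos 2,3,6,7,10,11,14,15): XOR of data positions = 0⊕0⊕0⊕0⊕1⊕0⊕0 = 1
p4 (pos 4,5,6,7,12,13,14,15): XOR of data positions = 1⊕0⊕0⊕0⊕1⊕0⊕0 = 0
p8 (pos 8,9,10,11,12,13,14,15): XOR of data positions = 0⊕0⊕1⊕0⊕1⊕0⊕0 = 0
Codeword: 110010000010100

110010000010100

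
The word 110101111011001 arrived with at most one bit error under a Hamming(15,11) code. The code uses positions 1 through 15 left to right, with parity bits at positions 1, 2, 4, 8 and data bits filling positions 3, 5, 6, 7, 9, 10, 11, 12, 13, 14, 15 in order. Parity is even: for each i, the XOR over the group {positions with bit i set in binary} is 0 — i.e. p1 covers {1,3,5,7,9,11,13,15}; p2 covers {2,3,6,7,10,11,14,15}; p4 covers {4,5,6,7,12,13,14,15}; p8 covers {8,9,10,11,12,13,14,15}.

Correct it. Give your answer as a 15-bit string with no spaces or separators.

s1 (pos 1,3,5,7,9,11,13,15): 1⊕0⊕0⊕1⊕1⊕1⊕0⊕1 = 1
s2 (pos 2,3,6,7,10,11,14,15): 1⊕0⊕1⊕1⊕0⊕1⊕0⊕1 = 1
s4 (pos 4,5,6,7,12,13,14,15): 1⊕0⊕1⊕1⊕1⊕0⊕0⊕1 = 1
s8 (pos 8,9,10,11,12,13,14,15): 1⊕1⊕0⊕1⊕1⊕0⊕0⊕1 = 1
Syndrome s8…s1 = 1111 → error at position 15.
Flip position 15: 110101111011001 → 110101111011000

110101111011000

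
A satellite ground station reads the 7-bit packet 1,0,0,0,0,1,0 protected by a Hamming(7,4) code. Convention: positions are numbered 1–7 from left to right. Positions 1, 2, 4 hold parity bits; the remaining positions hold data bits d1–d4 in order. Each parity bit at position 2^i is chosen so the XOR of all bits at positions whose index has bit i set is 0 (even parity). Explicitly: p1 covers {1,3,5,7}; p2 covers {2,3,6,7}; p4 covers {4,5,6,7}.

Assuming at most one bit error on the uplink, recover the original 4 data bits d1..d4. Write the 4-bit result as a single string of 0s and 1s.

0011

s1 (pos 1,3,5,7): 1⊕0⊕0⊕0 = 1
s2 (pos 2,3,6,7): 0⊕0⊕1⊕0 = 1
s4 (pos 4,5,6,7): 0⊕0⊕1⊕0 = 1
Syndrome s4…s1 = 111 → error at position 7.
Flip position 7: 1000010 → 1000011
Read data bits from positions 3,5,6,7: 0011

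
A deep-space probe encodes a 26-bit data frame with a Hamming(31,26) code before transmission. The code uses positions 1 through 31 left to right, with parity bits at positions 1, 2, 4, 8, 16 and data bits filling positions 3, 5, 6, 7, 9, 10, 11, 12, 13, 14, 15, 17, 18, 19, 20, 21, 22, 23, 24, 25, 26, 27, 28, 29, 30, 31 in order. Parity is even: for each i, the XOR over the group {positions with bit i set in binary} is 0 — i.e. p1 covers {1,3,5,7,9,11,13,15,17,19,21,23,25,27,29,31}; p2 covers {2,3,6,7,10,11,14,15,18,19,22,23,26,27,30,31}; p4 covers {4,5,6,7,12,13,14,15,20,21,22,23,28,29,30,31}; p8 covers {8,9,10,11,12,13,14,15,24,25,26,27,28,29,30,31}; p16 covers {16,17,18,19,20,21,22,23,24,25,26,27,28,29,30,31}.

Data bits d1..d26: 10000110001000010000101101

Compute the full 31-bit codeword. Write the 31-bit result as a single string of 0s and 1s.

Place data at non-parity positions: p1 p2 1 p4 0 0 0 p8 0 1 1 0 0 0 1 p16 0 0 0 0 1 0 0 0 0 1 0 1 1 0 1
p1 (pos 1,3,5,7,9,11,13,15,17,19,21,23,25,27,29,31): XOR of data positions = 1⊕0⊕0⊕0⊕1⊕0⊕1⊕0⊕0⊕1⊕0⊕0⊕0⊕1⊕1 = 0
p2 (pos 2,3,6,7,10,11,14,15,18,19,22,23,26,27,30,31): XOR of data positions = 1⊕0⊕0⊕1⊕1⊕0⊕1⊕0⊕0⊕0⊕0⊕1⊕0⊕0⊕1 = 0
p4 (pos 4,5,6,7,12,13,14,15,20,21,22,23,28,29,30,31): XOR of data positions = 0⊕0⊕0⊕0⊕0⊕0⊕1⊕0⊕1⊕0⊕0⊕1⊕1⊕0⊕1 = 1
p8 (pos 8,9,10,11,12,13,14,15,24,25,26,27,28,29,30,31): XOR of data positions = 0⊕1⊕1⊕0⊕0⊕0⊕1⊕0⊕0⊕1⊕0⊕1⊕1⊕0⊕1 = 1
p16 (pos 16,17,18,19,20,21,22,23,24,25,26,27,28,29,30,31): XOR of data positions = 0⊕0⊕0⊕0⊕1⊕0⊕0⊕0⊕0⊕1⊕0⊕1⊕1⊕0⊕1 = 1
Codeword: 0011000101100011000010000101101

0011000101100011000010000101101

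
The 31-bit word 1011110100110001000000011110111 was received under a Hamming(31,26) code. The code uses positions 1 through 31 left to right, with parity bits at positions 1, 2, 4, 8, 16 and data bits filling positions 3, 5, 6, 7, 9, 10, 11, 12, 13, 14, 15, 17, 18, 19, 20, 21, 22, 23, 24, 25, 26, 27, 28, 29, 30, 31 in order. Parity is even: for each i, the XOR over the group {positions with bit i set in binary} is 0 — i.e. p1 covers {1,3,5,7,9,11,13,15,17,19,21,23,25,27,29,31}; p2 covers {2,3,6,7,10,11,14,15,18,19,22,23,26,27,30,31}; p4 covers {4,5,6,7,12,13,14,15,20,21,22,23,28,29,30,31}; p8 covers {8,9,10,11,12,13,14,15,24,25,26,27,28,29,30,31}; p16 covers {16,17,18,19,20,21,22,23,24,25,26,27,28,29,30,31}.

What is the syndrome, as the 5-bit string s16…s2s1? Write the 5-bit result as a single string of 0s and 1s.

00110

s1 (pos 1,3,5,7,9,11,13,15,17,19,21,23,25,27,29,31): 1⊕1⊕1⊕0⊕0⊕1⊕0⊕0⊕0⊕0⊕0⊕0⊕1⊕1⊕1⊕1 = 0
s2 (pos 2,3,6,7,10,11,14,15,18,19,22,23,26,27,30,31): 0⊕1⊕1⊕0⊕0⊕1⊕0⊕0⊕0⊕0⊕0⊕0⊕1⊕1⊕1⊕1 = 1
s4 (pos 4,5,6,7,12,13,14,15,20,21,22,23,28,29,30,31): 1⊕1⊕1⊕0⊕1⊕0⊕0⊕0⊕0⊕0⊕0⊕0⊕0⊕1⊕1⊕1 = 1
s8 (pos 8,9,10,11,12,13,14,15,24,25,26,27,28,29,30,31): 1⊕0⊕0⊕1⊕1⊕0⊕0⊕0⊕1⊕1⊕1⊕1⊕0⊕1⊕1⊕1 = 0
s16 (pos 16,17,18,19,20,21,22,23,24,25,26,27,28,29,30,31): 1⊕0⊕0⊕0⊕0⊕0⊕0⊕0⊕1⊕1⊕1⊕1⊕0⊕1⊕1⊕1 = 0
Syndrome s16…s1 = 00110 → error at position 6.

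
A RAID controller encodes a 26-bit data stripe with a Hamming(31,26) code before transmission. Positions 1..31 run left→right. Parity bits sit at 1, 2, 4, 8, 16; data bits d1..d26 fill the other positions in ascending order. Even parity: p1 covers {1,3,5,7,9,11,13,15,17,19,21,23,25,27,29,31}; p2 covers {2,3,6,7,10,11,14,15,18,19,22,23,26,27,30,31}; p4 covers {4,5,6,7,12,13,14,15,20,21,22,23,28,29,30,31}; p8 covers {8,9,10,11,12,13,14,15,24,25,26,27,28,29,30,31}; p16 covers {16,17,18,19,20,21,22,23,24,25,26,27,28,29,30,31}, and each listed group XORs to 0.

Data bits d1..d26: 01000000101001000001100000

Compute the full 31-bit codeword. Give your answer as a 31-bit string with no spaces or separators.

Place data at non-parity positions: p1 p2 0 p4 1 0 0 p8 0 0 0 0 1 0 1 p16 0 0 1 0 0 0 0 0 1 1 0 0 0 0 0
p1 (pos 1,3,5,7,9,11,13,15,17,19,21,23,25,27,29,31): XOR of data positions = 0⊕1⊕0⊕0⊕0⊕1⊕1⊕0⊕1⊕0⊕0⊕1⊕0⊕0⊕0 = 1
p2 (pos 2,3,6,7,10,11,14,15,18,19,22,23,26,27,30,31): XOR of data positions = 0⊕0⊕0⊕0⊕0⊕0⊕1⊕0⊕1⊕0⊕0⊕1⊕0⊕0⊕0 = 1
p4 (pos 4,5,6,7,12,13,14,15,20,21,22,23,28,29,30,31): XOR of data positions = 1⊕0⊕0⊕0⊕1⊕0⊕1⊕0⊕0⊕0⊕0⊕0⊕0⊕0⊕0 = 1
p8 (pos 8,9,10,11,12,13,14,15,24,25,26,27,28,29,30,31): XOR of data positions = 0⊕0⊕0⊕0⊕1⊕0⊕1⊕0⊕1⊕1⊕0⊕0⊕0⊕0⊕0 = 0
p16 (pos 16,17,18,19,20,21,22,23,24,25,26,27,28,29,30,31): XOR of data positions = 0⊕0⊕1⊕0⊕0⊕0⊕0⊕0⊕1⊕1⊕0⊕0⊕0⊕0⊕0 = 1
Codeword: 1101100000001011001000001100000

1101100000001011001000001100000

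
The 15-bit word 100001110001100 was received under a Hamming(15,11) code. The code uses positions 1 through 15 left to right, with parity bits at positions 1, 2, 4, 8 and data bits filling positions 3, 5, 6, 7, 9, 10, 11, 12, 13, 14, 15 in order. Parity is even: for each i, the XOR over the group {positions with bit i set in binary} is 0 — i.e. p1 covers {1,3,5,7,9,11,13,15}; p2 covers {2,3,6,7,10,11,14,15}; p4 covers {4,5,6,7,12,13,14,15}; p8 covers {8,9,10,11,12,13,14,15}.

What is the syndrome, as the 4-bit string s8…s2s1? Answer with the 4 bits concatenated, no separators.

1001

s1 (pos 1,3,5,7,9,11,13,15): 1⊕0⊕0⊕1⊕0⊕0⊕1⊕0 = 1
s2 (pos 2,3,6,7,10,11,14,15): 0⊕0⊕1⊕1⊕0⊕0⊕0⊕0 = 0
s4 (pos 4,5,6,7,12,13,14,15): 0⊕0⊕1⊕1⊕1⊕1⊕0⊕0 = 0
s8 (pos 8,9,10,11,12,13,14,15): 1⊕0⊕0⊕0⊕1⊕1⊕0⊕0 = 1
Syndrome s8…s1 = 1001 → error at position 9.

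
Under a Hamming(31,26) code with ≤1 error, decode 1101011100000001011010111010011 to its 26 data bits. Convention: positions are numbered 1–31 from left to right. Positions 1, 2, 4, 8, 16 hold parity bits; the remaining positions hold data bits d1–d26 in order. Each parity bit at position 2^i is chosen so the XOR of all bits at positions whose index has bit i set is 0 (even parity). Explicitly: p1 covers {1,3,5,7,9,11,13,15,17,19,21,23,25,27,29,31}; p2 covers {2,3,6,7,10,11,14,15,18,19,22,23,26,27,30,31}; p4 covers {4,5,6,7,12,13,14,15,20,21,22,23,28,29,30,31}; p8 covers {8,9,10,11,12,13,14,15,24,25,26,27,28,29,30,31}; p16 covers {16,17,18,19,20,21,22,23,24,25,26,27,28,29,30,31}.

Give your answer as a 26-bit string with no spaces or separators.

00010000000011010111010011

s1 (pos 1,3,5,7,9,11,13,15,17,19,21,23,25,27,29,31): 1⊕0⊕0⊕1⊕0⊕0⊕0⊕0⊕0⊕1⊕1⊕1⊕1⊕1⊕0⊕1 = 0
s2 (pos 2,3,6,7,10,11,14,15,18,19,22,23,26,27,30,31): 1⊕0⊕1⊕1⊕0⊕0⊕0⊕0⊕1⊕1⊕0⊕1⊕0⊕1⊕1⊕1 = 1
s4 (pos 4,5,6,7,12,13,14,15,20,21,22,23,28,29,30,31): 1⊕0⊕1⊕1⊕0⊕0⊕0⊕0⊕0⊕1⊕0⊕1⊕0⊕0⊕1⊕1 = 1
s8 (pos 8,9,10,11,12,13,14,15,24,25,26,27,28,29,30,31): 1⊕0⊕0⊕0⊕0⊕0⊕0⊕0⊕1⊕1⊕0⊕1⊕0⊕0⊕1⊕1 = 0
s16 (pos 16,17,18,19,20,21,22,23,24,25,26,27,28,29,30,31): 1⊕0⊕1⊕1⊕0⊕1⊕0⊕1⊕1⊕1⊕0⊕1⊕0⊕0⊕1⊕1 = 0
Syndrome s16…s1 = 00110 → error at position 6.
Flip position 6: 1101011100000001011010111010011 → 1101001100000001011010111010011
Read data bits from positions 3,5,6,7,9,10,11,12,13,14,15,17,18,19,20,21,22,23,24,25,26,27,28,29,30,31: 00010000000011010111010011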